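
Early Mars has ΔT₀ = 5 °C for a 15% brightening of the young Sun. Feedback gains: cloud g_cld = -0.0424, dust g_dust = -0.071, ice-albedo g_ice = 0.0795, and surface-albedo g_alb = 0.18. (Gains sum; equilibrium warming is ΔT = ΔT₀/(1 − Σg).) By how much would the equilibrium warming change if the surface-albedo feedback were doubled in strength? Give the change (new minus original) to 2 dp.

1.56 °C

Original: g = 0.1461, ΔT = 5/(1−0.1461) = 5.8555 °C.
With doubled surface-albedo: g' = 0.3261, ΔT' = 5/(1−0.3261) = 7.4195 °C.
Change = 7.4195 − 5.8555 = 1.56 °C.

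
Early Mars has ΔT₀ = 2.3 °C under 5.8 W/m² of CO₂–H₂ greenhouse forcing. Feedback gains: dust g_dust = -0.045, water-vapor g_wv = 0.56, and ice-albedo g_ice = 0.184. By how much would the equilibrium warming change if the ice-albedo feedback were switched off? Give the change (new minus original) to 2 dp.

Original: g = 0.699, ΔT = 2.3/(1−0.699) = 7.6412 °C.
Without ice-albedo: g' = 0.515, ΔT' = 2.3/(1−0.515) = 4.7423 °C.
Change = 4.7423 − 7.6412 = -2.90 °C.

-2.90 °C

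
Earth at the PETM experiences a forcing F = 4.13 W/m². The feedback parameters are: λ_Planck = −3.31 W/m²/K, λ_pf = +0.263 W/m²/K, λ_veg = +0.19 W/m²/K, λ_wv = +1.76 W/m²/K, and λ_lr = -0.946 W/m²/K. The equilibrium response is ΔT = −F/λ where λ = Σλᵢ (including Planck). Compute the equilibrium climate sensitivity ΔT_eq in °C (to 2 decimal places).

Net feedback parameter λ = (−3.31) + (+0.263) + (+0.19) + (+1.76) + (-0.946) = -2.043 W/m²/K.
ΔT = −F/λ = −4.13/(-2.043) = 2.02 °C.

2.02 °C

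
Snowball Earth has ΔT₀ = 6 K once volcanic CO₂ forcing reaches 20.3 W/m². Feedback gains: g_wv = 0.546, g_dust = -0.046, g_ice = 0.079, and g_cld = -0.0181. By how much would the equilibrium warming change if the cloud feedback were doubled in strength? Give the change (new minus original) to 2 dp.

-0.54 K

Original: g = 0.5609, ΔT = 6/(1−0.5609) = 13.6643 K.
With doubled cloud: g' = 0.5428, ΔT' = 6/(1−0.5428) = 13.1234 K.
Change = 13.1234 − 13.6643 = -0.54 K.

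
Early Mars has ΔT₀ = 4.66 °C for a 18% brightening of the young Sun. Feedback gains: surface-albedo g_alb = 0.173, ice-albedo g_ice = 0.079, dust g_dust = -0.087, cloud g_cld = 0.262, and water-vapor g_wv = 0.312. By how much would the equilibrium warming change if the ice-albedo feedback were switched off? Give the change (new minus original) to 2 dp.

Original: g = 0.739, ΔT = 4.66/(1−0.739) = 17.8544 °C.
Without ice-albedo: g' = 0.66, ΔT' = 4.66/(1−0.66) = 13.7059 °C.
Change = 13.7059 − 17.8544 = -4.15 °C.

-4.15 °C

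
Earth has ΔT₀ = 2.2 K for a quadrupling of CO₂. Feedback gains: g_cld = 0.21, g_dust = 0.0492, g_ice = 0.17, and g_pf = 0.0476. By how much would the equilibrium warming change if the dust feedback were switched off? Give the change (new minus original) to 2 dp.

Original: g = 0.4768, ΔT = 2.2/(1−0.4768) = 4.2049 K.
Without dust: g' = 0.4276, ΔT' = 2.2/(1−0.4276) = 3.8435 K.
Change = 3.8435 − 4.2049 = -0.36 K.

-0.36 K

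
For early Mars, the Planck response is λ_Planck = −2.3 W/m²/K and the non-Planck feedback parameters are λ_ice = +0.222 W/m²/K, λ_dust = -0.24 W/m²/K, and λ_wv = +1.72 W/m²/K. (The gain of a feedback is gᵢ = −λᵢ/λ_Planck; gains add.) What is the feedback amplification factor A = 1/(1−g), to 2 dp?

3.85

Convert to gains: g_ice = 0.222/2.3 = 0.09652; g_dust = -0.24/2.3 = -0.1043; g_wv = 1.72/2.3 = 0.7478.
Total gain g = 0.74002.
A = 1/(1 − 0.74002) = 3.85.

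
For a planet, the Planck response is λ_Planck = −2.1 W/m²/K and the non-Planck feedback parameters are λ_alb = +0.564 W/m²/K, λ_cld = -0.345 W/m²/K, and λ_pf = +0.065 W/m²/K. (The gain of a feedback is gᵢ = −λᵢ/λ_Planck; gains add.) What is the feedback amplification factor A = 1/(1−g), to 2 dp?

1.16

Convert to gains: g_alb = 0.564/2.1 = 0.2686; g_cld = -0.345/2.1 = -0.1643; g_pf = 0.065/2.1 = 0.03095.
Total gain g = 0.13525.
A = 1/(1 − 0.13525) = 1.16.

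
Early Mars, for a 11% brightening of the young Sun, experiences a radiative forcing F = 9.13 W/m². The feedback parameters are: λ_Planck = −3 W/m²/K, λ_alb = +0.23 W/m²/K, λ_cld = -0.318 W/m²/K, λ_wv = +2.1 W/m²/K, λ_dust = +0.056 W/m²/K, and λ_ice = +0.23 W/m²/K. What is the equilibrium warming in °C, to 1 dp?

Net feedback parameter λ = (−3) + (+0.23) + (-0.318) + (+2.1) + (+0.056) + (+0.23) = -0.702 W/m²/K.
ΔT = −F/λ = −9.13/(-0.702) = 13.0 °C.

13.0 °C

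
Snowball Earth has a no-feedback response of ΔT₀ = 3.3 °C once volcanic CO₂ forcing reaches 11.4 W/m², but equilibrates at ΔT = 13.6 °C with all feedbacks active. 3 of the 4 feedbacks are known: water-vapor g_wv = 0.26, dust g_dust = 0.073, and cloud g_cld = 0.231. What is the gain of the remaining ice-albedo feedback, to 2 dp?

0.19

Amplification A = ΔT/ΔT₀ = 13.6/3.3 = 4.121.
Total gain g = 1 − 1/A = 1 − 1/4.121 = 0.7573.
Known gains sum to 0.26 + 0.073 + 0.231 = 0.564.
g_ice = 0.7573 − 0.564 = 0.19.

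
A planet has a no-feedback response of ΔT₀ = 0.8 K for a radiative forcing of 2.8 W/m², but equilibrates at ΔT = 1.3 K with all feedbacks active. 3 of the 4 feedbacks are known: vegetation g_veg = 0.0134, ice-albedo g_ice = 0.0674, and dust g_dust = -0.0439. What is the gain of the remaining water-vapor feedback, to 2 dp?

0.35

Amplification A = ΔT/ΔT₀ = 1.3/0.8 = 1.625.
Total gain g = 1 − 1/A = 1 − 1/1.625 = 0.3846.
Known gains sum to 0.0134 + 0.0674 − 0.0439 = 0.0369.
g_wv = 0.3846 − 0.0369 = 0.35.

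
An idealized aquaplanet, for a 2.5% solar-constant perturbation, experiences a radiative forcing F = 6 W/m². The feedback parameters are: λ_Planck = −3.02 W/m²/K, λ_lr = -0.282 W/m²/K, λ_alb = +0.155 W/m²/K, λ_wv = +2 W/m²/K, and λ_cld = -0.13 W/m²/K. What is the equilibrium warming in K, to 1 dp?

4.7 K

Net feedback parameter λ = (−3.02) + (-0.282) + (+0.155) + (+2) + (-0.13) = -1.277 W/m²/K.
ΔT = −F/λ = −6/(-1.277) = 4.7 K.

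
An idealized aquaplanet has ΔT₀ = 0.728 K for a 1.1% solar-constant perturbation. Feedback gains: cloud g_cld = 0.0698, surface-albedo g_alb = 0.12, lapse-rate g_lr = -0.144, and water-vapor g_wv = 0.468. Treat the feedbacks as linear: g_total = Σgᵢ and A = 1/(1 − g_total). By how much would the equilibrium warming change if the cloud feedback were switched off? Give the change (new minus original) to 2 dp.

-0.19 K

Original: g = 0.5138, ΔT = 0.728/(1−0.5138) = 1.4973 K.
Without cloud: g' = 0.444, ΔT' = 0.728/(1−0.444) = 1.3094 K.
Change = 1.3094 − 1.4973 = -0.19 K.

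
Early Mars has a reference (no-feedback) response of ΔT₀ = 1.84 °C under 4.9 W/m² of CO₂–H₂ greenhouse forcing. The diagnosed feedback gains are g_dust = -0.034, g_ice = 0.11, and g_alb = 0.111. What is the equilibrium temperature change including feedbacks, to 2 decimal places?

2.26 °C

Total gain g = -0.034 + 0.11 + 0.111 = 0.187.
Amplification A = 1/(1 − 0.187) = 1.23.
ΔT = 1.84 × 1.23 = 2.26 °C.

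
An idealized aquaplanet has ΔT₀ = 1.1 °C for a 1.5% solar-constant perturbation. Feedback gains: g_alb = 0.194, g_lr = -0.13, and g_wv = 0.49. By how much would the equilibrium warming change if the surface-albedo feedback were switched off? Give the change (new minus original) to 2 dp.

-0.75 °C

Original: g = 0.554, ΔT = 1.1/(1−0.554) = 2.4664 °C.
Without surface-albedo: g' = 0.36, ΔT' = 1.1/(1−0.36) = 1.7188 °C.
Change = 1.7188 − 2.4664 = -0.75 °C.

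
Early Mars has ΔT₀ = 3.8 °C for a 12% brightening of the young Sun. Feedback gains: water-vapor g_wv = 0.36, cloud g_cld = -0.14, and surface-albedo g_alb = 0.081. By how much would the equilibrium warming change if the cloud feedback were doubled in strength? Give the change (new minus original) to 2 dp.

-0.91 °C

Original: g = 0.301, ΔT = 3.8/(1−0.301) = 5.4363 °C.
With doubled cloud: g' = 0.161, ΔT' = 3.8/(1−0.161) = 4.5292 °C.
Change = 4.5292 − 5.4363 = -0.91 °C.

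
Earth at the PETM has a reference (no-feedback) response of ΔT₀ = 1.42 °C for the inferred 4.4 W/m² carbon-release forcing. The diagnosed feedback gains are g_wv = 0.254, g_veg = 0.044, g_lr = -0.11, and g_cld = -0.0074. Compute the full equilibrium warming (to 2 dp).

1.73 °C

Total gain g = 0.254 + 0.044 − 0.11 − 0.0074 = 0.1806.
Amplification A = 1/(1 − 0.1806) = 1.22.
ΔT = 1.42 × 1.22 = 1.73 °C.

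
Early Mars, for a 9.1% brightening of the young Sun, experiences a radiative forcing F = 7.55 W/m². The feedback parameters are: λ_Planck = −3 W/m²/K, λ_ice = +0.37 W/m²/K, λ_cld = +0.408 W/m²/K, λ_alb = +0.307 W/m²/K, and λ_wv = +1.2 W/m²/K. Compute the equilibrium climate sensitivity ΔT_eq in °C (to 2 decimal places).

Net feedback parameter λ = (−3) + (+0.37) + (+0.408) + (+0.307) + (+1.2) = -0.715 W/m²/K.
ΔT = −F/λ = −7.55/(-0.715) = 10.56 °C.

10.56 °C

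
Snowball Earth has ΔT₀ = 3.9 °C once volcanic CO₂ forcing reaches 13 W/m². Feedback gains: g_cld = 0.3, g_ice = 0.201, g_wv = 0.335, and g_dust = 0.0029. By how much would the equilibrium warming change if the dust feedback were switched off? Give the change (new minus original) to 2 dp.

Original: g = 0.8389, ΔT = 3.9/(1−0.8389) = 24.2086 °C.
Without dust: g' = 0.836, ΔT' = 3.9/(1−0.836) = 23.7805 °C.
Change = 23.7805 − 24.2086 = -0.43 °C.

-0.43 °C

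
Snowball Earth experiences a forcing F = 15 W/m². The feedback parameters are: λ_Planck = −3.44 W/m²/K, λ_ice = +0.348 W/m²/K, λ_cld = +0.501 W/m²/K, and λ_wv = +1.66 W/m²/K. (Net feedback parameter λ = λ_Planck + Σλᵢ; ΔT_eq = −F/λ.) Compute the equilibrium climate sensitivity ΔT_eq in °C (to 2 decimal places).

16.11 °C

Net feedback parameter λ = (−3.44) + (+0.348) + (+0.501) + (+1.66) = -0.931 W/m²/K.
ΔT = −F/λ = −15/(-0.931) = 16.11 °C.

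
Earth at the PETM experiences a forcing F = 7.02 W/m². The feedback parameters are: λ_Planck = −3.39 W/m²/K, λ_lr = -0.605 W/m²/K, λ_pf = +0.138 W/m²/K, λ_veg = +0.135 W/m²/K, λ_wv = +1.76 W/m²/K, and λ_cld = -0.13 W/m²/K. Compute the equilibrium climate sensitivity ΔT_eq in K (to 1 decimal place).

Net feedback parameter λ = (−3.39) + (-0.605) + (+0.138) + (+0.135) + (+1.76) + (-0.13) = -2.092 W/m²/K.
ΔT = −F/λ = −7.02/(-2.092) = 3.4 K.

3.4 K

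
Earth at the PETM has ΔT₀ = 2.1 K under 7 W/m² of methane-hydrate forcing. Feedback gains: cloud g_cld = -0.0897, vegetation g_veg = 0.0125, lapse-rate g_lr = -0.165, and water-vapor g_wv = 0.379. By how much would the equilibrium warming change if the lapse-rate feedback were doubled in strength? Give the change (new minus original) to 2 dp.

Original: g = 0.1368, ΔT = 2.1/(1−0.1368) = 2.4328 K.
With doubled lapse-rate: g' = -0.0282, ΔT' = 2.1/(1+0.0282) = 2.0424 K.
Change = 2.0424 − 2.4328 = -0.39 K.

-0.39 K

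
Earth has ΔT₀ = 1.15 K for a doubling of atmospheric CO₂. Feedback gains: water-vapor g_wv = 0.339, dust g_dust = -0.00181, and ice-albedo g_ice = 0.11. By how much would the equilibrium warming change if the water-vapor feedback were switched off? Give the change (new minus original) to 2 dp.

Original: g = 0.44719, ΔT = 1.15/(1−0.44719) = 2.0803 K.
Without water-vapor: g' = 0.10819, ΔT' = 1.15/(1−0.10819) = 1.2895 K.
Change = 1.2895 − 2.0803 = -0.79 K.

-0.79 K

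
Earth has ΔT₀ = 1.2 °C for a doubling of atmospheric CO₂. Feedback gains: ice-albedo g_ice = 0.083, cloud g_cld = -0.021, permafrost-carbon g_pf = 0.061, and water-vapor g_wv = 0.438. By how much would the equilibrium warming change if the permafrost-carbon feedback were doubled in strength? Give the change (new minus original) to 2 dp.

Original: g = 0.561, ΔT = 1.2/(1−0.561) = 2.7335 °C.
With doubled permafrost-carbon: g' = 0.622, ΔT' = 1.2/(1−0.622) = 3.1746 °C.
Change = 3.1746 − 2.7335 = 0.44 °C.

0.44 °C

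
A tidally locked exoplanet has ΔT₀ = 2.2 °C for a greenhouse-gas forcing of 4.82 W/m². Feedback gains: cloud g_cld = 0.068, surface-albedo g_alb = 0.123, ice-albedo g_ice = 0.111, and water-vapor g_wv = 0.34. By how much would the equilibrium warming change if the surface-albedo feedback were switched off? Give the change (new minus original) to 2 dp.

-1.57 °C

Original: g = 0.642, ΔT = 2.2/(1−0.642) = 6.1453 °C.
Without surface-albedo: g' = 0.519, ΔT' = 2.2/(1−0.519) = 4.5738 °C.
Change = 4.5738 − 6.1453 = -1.57 °C.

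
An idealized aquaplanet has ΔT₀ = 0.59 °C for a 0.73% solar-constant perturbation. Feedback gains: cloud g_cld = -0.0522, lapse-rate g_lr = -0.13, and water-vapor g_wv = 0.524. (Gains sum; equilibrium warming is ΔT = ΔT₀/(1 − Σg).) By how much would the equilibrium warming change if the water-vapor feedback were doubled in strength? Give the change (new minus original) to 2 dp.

Original: g = 0.3418, ΔT = 0.59/(1−0.3418) = 0.8964 °C.
With doubled water-vapor: g' = 0.8658, ΔT' = 0.59/(1−0.8658) = 4.3964 °C.
Change = 4.3964 − 0.8964 = 3.50 °C.

3.50 °C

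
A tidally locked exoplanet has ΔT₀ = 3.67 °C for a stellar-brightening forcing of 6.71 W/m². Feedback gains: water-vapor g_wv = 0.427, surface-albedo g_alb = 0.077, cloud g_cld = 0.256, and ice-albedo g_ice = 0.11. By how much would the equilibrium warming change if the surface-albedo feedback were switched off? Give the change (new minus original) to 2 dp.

-10.50 °C

Original: g = 0.87, ΔT = 3.67/(1−0.87) = 28.2308 °C.
Without surface-albedo: g' = 0.793, ΔT' = 3.67/(1−0.793) = 17.7295 °C.
Change = 17.7295 − 28.2308 = -10.50 °C.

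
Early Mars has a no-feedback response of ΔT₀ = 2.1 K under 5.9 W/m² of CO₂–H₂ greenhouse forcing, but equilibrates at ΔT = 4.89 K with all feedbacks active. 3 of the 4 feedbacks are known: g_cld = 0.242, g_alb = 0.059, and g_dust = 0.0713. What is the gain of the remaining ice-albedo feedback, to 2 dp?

0.20

Amplification A = ΔT/ΔT₀ = 4.89/2.1 = 2.329.
Total gain g = 1 − 1/A = 1 − 1/2.329 = 0.5706.
Known gains sum to 0.242 + 0.059 + 0.0713 = 0.3723.
g_ice = 0.5706 − 0.3723 = 0.20.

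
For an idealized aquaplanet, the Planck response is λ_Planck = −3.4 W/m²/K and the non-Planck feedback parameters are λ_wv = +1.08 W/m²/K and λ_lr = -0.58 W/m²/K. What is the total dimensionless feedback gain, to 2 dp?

0.15

Convert to gains: g_wv = 1.08/3.4 = 0.3176; g_lr = -0.58/3.4 = -0.1706.
Total gain g = 0.147.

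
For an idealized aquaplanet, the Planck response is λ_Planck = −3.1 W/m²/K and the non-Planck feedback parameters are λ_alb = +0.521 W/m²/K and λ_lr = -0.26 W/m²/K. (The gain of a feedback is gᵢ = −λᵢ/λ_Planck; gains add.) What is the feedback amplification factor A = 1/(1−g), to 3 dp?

1.092

Convert to gains: g_alb = 0.521/3.1 = 0.1681; g_lr = -0.26/3.1 = -0.08387.
Total gain g = 0.08423.
A = 1/(1 − 0.08423) = 1.092.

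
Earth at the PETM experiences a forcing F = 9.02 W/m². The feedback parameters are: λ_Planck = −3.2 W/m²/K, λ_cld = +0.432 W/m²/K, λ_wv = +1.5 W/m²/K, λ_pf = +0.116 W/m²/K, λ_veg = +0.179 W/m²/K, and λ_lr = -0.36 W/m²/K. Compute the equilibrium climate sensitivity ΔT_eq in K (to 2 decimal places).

6.77 K

Net feedback parameter λ = (−3.2) + (+0.432) + (+1.5) + (+0.116) + (+0.179) + (-0.36) = -1.333 W/m²/K.
ΔT = −F/λ = −9.02/(-1.333) = 6.77 K.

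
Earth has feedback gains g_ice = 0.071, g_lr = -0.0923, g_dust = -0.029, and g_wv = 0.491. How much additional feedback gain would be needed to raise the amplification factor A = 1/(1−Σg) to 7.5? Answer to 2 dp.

0.43

Current total gain = 0.4407.
Target gain for A = 7.5: g* = 1 − 1/7.5 = 0.8667.
Additional gain needed = 0.8667 − 0.4407 = 0.43.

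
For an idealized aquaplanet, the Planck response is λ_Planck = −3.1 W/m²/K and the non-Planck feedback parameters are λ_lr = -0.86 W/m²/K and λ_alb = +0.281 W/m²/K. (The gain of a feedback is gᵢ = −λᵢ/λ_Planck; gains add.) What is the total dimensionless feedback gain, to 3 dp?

-0.187

Convert to gains: g_lr = -0.86/3.1 = -0.2774; g_alb = 0.281/3.1 = 0.09065.
Total gain g = -0.18675.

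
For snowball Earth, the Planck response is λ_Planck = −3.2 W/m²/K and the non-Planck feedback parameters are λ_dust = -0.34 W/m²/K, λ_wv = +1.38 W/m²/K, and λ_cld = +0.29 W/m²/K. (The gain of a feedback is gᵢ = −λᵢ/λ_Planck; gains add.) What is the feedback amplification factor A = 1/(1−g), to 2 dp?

Convert to gains: g_dust = -0.34/3.2 = -0.1062; g_wv = 1.38/3.2 = 0.4312; g_cld = 0.29/3.2 = 0.09062.
Total gain g = 0.41562.
A = 1/(1 − 0.41562) = 1.71.

1.71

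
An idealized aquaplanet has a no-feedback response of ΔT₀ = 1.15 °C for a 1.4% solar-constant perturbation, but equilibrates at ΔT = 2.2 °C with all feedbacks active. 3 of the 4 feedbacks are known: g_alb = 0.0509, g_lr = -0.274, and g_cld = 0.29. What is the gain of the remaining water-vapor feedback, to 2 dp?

Amplification A = ΔT/ΔT₀ = 2.2/1.15 = 1.913.
Total gain g = 1 − 1/A = 1 − 1/1.913 = 0.4773.
Known gains sum to 0.0509 − 0.274 + 0.29 = 0.0669.
g_wv = 0.4773 − 0.0669 = 0.41.

0.41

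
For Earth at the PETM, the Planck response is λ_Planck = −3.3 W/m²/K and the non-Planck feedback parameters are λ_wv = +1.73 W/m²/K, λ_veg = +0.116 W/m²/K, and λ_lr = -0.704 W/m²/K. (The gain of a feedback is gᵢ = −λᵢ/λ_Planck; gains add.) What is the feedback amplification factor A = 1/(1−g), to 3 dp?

Convert to gains: g_wv = 1.73/3.3 = 0.5242; g_veg = 0.116/3.3 = 0.03515; g_lr = -0.704/3.3 = -0.2133.
Total gain g = 0.34605.
A = 1/(1 − 0.34605) = 1.529.

1.529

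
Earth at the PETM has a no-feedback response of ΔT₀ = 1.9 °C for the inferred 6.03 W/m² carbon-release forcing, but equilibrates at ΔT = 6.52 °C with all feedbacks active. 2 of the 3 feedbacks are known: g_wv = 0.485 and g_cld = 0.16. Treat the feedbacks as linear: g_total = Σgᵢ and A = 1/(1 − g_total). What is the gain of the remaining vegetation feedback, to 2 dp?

Amplification A = ΔT/ΔT₀ = 6.52/1.9 = 3.432.
Total gain g = 1 − 1/A = 1 − 1/3.432 = 0.7086.
Known gains sum to 0.485 + 0.16 = 0.645.
g_veg = 0.7086 − 0.645 = 0.06.

0.06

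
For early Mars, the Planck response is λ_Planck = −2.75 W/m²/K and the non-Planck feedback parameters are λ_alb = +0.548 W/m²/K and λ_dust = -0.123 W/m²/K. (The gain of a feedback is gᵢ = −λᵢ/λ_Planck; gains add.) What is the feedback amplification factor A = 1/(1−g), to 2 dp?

1.18

Convert to gains: g_alb = 0.548/2.75 = 0.1993; g_dust = -0.123/2.75 = -0.04473.
Total gain g = 0.15457.
A = 1/(1 − 0.15457) = 1.18.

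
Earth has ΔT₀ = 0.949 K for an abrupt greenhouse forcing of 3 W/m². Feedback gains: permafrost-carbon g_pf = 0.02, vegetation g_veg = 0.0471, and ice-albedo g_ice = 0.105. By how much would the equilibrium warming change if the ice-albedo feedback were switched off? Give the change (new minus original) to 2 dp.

Original: g = 0.1721, ΔT = 0.949/(1−0.1721) = 1.1463 K.
Without ice-albedo: g' = 0.0671, ΔT' = 0.949/(1−0.0671) = 1.0173 K.
Change = 1.0173 − 1.1463 = -0.13 K.

-0.13 K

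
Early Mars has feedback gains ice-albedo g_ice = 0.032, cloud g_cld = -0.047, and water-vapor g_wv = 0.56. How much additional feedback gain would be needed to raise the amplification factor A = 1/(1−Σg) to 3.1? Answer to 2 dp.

Current total gain = 0.545.
Target gain for A = 3.1: g* = 1 − 1/3.1 = 0.6774.
Additional gain needed = 0.6774 − 0.545 = 0.13.

0.13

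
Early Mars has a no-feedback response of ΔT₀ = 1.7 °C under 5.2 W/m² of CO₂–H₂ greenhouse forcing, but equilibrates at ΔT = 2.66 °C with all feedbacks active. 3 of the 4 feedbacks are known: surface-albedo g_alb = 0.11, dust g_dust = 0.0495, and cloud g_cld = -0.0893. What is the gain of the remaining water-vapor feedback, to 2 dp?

0.29

Amplification A = ΔT/ΔT₀ = 2.66/1.7 = 1.565.
Total gain g = 1 − 1/A = 1 − 1/1.565 = 0.361.
Known gains sum to 0.11 + 0.0495 − 0.0893 = 0.0702.
g_wv = 0.361 − 0.0702 = 0.29.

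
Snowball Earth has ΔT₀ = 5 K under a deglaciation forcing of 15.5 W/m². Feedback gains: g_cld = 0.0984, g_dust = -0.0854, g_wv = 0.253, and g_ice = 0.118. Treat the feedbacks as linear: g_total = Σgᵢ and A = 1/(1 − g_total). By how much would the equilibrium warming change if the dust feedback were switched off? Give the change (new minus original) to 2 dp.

Original: g = 0.384, ΔT = 5/(1−0.384) = 8.1169 K.
Without dust: g' = 0.4694, ΔT' = 5/(1−0.4694) = 9.4233 K.
Change = 9.4233 − 8.1169 = 1.31 K.

1.31 K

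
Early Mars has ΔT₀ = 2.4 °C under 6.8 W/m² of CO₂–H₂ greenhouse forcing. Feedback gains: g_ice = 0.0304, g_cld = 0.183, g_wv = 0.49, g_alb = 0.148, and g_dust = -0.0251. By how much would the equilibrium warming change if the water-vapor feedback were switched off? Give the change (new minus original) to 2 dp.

Original: g = 0.8263, ΔT = 2.4/(1−0.8263) = 13.8169 °C.
Without water-vapor: g' = 0.3363, ΔT' = 2.4/(1−0.3363) = 3.6161 °C.
Change = 3.6161 − 13.8169 = -10.20 °C.

-10.20 °C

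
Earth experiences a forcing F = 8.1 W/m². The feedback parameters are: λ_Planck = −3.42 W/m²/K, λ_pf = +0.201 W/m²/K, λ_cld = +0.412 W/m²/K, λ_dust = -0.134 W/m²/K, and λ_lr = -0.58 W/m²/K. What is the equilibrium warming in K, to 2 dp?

Net feedback parameter λ = (−3.42) + (+0.201) + (+0.412) + (-0.134) + (-0.58) = -3.521 W/m²/K.
ΔT = −F/λ = −8.1/(-3.521) = 2.30 K.

2.30 K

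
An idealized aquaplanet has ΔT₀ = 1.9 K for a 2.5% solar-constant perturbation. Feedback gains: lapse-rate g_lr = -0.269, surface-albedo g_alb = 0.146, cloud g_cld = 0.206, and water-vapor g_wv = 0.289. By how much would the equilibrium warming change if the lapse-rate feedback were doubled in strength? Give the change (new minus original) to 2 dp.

-0.91 K

Original: g = 0.372, ΔT = 1.9/(1−0.372) = 3.0255 K.
With doubled lapse-rate: g' = 0.103, ΔT' = 1.9/(1−0.103) = 2.1182 K.
Change = 2.1182 − 3.0255 = -0.91 K.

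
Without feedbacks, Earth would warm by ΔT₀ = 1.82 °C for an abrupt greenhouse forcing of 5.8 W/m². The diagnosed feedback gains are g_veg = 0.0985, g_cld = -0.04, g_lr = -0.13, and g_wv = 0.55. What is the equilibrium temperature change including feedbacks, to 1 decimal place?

Total gain g = 0.0985 − 0.04 − 0.13 + 0.55 = 0.4785.
Amplification A = 1/(1 − 0.4785) = 1.918.
ΔT = 1.82 × 1.918 = 3.5 °C.

3.5 °C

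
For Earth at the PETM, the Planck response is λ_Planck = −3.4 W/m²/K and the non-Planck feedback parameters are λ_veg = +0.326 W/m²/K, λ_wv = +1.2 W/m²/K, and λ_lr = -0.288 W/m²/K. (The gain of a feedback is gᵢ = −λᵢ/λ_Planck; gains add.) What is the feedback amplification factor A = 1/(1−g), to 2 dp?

Convert to gains: g_veg = 0.326/3.4 = 0.09588; g_wv = 1.2/3.4 = 0.3529; g_lr = -0.288/3.4 = -0.08471.
Total gain g = 0.36407.
A = 1/(1 − 0.36407) = 1.57.

1.57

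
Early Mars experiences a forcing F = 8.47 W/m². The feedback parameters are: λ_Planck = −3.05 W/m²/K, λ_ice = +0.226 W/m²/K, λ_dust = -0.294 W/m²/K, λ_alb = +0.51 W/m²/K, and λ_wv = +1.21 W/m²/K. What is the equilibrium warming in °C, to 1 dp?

6.1 °C

Net feedback parameter λ = (−3.05) + (+0.226) + (-0.294) + (+0.51) + (+1.21) = -1.398 W/m²/K.
ΔT = −F/λ = −8.47/(-1.398) = 6.1 °C.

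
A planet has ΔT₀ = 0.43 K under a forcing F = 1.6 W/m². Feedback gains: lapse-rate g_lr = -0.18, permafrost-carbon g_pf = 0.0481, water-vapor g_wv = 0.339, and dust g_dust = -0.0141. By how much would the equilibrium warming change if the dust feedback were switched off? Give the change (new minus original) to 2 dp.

Original: g = 0.193, ΔT = 0.43/(1−0.193) = 0.5328 K.
Without dust: g' = 0.2071, ΔT' = 0.43/(1−0.2071) = 0.5423 K.
Change = 0.5423 − 0.5328 = 0.01 K.

0.01 K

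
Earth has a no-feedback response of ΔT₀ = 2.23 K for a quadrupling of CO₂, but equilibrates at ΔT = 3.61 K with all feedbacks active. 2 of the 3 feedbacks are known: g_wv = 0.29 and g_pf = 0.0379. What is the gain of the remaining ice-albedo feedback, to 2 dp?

0.05

Amplification A = ΔT/ΔT₀ = 3.61/2.23 = 1.619.
Total gain g = 1 − 1/A = 1 − 1/1.619 = 0.3823.
Known gains sum to 0.29 + 0.0379 = 0.3279.
g_ice = 0.3823 − 0.3279 = 0.05.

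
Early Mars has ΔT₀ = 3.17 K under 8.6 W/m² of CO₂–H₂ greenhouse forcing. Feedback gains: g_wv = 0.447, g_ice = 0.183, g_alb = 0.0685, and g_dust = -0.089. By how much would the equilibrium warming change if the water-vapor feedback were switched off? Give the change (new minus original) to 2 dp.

Original: g = 0.6095, ΔT = 3.17/(1−0.6095) = 8.1178 K.
Without water-vapor: g' = 0.1625, ΔT' = 3.17/(1−0.1625) = 3.7851 K.
Change = 3.7851 − 8.1178 = -4.33 K.

-4.33 K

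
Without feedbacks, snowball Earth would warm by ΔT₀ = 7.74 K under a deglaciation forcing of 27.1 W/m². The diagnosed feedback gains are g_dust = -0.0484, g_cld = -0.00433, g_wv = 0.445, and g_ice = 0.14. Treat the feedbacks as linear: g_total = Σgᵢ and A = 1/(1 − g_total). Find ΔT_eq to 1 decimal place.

Total gain g = -0.0484 − 0.00433 + 0.445 + 0.14 = 0.53227.
Amplification A = 1/(1 − 0.53227) = 2.138.
ΔT = 7.74 × 2.138 = 16.5 K.

16.5 K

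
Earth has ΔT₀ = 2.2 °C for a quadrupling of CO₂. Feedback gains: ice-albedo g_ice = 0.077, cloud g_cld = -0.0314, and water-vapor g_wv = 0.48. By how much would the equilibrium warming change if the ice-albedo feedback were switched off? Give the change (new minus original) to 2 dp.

Original: g = 0.5256, ΔT = 2.2/(1−0.5256) = 4.6374 °C.
Without ice-albedo: g' = 0.4486, ΔT' = 2.2/(1−0.4486) = 3.9898 °C.
Change = 3.9898 − 4.6374 = -0.65 °C.

-0.65 °C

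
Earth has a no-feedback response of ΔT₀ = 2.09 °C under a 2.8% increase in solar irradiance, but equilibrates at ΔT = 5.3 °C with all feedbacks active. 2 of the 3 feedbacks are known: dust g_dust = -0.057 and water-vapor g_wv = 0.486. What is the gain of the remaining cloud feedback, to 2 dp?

0.18

Amplification A = ΔT/ΔT₀ = 5.3/2.09 = 2.536.
Total gain g = 1 − 1/A = 1 − 1/2.536 = 0.6057.
Known gains sum to -0.057 + 0.486 = 0.429.
g_cld = 0.6057 − 0.429 = 0.18.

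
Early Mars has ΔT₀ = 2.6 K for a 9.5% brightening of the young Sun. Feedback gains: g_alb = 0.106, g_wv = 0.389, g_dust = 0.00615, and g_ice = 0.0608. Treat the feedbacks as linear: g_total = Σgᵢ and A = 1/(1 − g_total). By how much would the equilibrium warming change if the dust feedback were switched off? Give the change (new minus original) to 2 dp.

-0.08 K

Original: g = 0.56195, ΔT = 2.6/(1−0.56195) = 5.9354 K.
Without dust: g' = 0.5558, ΔT' = 2.6/(1−0.5558) = 5.8532 K.
Change = 5.8532 − 5.9354 = -0.08 K.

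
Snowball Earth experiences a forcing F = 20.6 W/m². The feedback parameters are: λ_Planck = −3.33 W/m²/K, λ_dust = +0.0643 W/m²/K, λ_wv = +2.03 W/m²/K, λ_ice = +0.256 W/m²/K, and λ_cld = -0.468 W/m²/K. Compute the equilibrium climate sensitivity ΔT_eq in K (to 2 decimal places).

14.23 K

Net feedback parameter λ = (−3.33) + (+0.0643) + (+2.03) + (+0.256) + (-0.468) = -1.4477 W/m²/K.
ΔT = −F/λ = −20.6/(-1.4477) = 14.23 K.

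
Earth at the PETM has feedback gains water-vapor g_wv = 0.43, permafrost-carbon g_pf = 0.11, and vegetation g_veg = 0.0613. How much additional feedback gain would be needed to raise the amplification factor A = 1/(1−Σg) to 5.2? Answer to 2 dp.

0.21

Current total gain = 0.6013.
Target gain for A = 5.2: g* = 1 − 1/5.2 = 0.8077.
Additional gain needed = 0.8077 − 0.6013 = 0.21.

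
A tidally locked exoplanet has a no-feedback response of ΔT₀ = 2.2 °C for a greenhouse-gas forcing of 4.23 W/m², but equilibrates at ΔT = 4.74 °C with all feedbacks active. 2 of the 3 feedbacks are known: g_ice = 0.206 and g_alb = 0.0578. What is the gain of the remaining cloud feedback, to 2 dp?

0.27

Amplification A = ΔT/ΔT₀ = 4.74/2.2 = 2.155.
Total gain g = 1 − 1/A = 1 − 1/2.155 = 0.536.
Known gains sum to 0.206 + 0.0578 = 0.2638.
g_cld = 0.536 − 0.2638 = 0.27.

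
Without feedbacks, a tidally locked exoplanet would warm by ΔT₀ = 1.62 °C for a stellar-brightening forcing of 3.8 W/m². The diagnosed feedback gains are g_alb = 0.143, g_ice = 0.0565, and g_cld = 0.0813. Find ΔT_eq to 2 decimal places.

2.25 °C

Total gain g = 0.143 + 0.0565 + 0.0813 = 0.2808.
Amplification A = 1/(1 − 0.2808) = 1.39.
ΔT = 1.62 × 1.39 = 2.25 °C.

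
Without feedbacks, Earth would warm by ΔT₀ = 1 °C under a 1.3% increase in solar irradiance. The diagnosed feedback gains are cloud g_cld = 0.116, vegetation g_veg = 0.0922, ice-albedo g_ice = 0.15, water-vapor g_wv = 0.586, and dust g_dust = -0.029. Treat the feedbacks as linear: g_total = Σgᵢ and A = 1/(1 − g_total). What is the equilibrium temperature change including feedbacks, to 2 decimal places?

Total gain g = 0.116 + 0.0922 + 0.15 + 0.586 − 0.029 = 0.9152.
Amplification A = 1/(1 − 0.9152) = 11.79.
ΔT = 1 × 11.79 = 11.79 °C.

11.79 °C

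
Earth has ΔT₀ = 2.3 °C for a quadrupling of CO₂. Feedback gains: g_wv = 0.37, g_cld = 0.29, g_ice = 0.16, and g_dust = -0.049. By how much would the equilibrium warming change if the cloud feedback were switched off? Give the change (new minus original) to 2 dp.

Original: g = 0.771, ΔT = 2.3/(1−0.771) = 10.0437 °C.
Without cloud: g' = 0.481, ΔT' = 2.3/(1−0.481) = 4.4316 °C.
Change = 4.4316 − 10.0437 = -5.61 °C.

-5.61 °C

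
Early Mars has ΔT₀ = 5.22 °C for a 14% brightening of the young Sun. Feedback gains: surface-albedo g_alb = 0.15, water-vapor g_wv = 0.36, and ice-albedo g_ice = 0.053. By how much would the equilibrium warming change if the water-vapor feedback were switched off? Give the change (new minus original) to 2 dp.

Original: g = 0.563, ΔT = 5.22/(1−0.563) = 11.9451 °C.
Without water-vapor: g' = 0.203, ΔT' = 5.22/(1−0.203) = 6.5496 °C.
Change = 6.5496 − 11.9451 = -5.40 °C.

-5.40 °C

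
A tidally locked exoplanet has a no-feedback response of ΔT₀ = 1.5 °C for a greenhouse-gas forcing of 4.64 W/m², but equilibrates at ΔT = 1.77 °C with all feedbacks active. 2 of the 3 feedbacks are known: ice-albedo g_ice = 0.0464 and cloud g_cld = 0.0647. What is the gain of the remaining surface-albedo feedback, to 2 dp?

Amplification A = ΔT/ΔT₀ = 1.77/1.5 = 1.18.
Total gain g = 1 − 1/A = 1 − 1/1.18 = 0.1525.
Known gains sum to 0.0464 + 0.0647 = 0.1111.
g_alb = 0.1525 − 0.1111 = 0.04.

0.04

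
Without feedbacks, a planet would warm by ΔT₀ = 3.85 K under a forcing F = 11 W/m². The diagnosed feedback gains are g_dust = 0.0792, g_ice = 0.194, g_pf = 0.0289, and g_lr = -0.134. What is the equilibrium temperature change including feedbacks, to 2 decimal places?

Total gain g = 0.0792 + 0.194 + 0.0289 − 0.134 = 0.1681.
Amplification A = 1/(1 − 0.1681) = 1.202.
ΔT = 3.85 × 1.202 = 4.63 K.

4.63 K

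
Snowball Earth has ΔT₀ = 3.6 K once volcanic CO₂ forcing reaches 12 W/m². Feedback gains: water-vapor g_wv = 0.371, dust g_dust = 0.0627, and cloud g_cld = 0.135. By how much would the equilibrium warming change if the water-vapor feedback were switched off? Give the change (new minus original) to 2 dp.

Original: g = 0.5687, ΔT = 3.6/(1−0.5687) = 8.3469 K.
Without water-vapor: g' = 0.1977, ΔT' = 3.6/(1−0.1977) = 4.4871 K.
Change = 4.4871 − 8.3469 = -3.86 K.

-3.86 K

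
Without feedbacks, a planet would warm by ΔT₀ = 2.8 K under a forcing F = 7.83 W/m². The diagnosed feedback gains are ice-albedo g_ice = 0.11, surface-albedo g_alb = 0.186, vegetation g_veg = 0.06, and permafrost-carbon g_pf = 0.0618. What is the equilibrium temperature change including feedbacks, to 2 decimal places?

4.81 K

Total gain g = 0.11 + 0.186 + 0.06 + 0.0618 = 0.4178.
Amplification A = 1/(1 − 0.4178) = 1.718.
ΔT = 2.8 × 1.718 = 4.81 K.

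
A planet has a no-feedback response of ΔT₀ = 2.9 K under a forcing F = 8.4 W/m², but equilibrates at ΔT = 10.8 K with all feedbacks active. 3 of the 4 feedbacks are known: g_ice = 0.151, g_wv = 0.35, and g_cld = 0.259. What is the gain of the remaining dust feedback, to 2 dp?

Amplification A = ΔT/ΔT₀ = 10.8/2.9 = 3.724.
Total gain g = 1 − 1/A = 1 − 1/3.724 = 0.7315.
Known gains sum to 0.151 + 0.35 + 0.259 = 0.76.
g_dust = 0.7315 − 0.76 = -0.03.

-0.03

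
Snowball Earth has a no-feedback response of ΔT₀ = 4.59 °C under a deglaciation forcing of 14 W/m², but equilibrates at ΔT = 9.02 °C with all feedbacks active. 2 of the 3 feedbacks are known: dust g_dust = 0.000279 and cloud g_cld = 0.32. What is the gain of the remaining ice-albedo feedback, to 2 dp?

0.17

Amplification A = ΔT/ΔT₀ = 9.02/4.59 = 1.965.
Total gain g = 1 − 1/A = 1 − 1/1.965 = 0.4911.
Known gains sum to 0.000279 + 0.32 = 0.320279.
g_ice = 0.4911 − 0.320279 = 0.17.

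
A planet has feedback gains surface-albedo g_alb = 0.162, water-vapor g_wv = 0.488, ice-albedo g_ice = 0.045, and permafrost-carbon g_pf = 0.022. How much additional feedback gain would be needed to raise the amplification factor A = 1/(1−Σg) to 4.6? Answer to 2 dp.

0.07

Current total gain = 0.717.
Target gain for A = 4.6: g* = 1 − 1/4.6 = 0.7826.
Additional gain needed = 0.7826 − 0.717 = 0.07.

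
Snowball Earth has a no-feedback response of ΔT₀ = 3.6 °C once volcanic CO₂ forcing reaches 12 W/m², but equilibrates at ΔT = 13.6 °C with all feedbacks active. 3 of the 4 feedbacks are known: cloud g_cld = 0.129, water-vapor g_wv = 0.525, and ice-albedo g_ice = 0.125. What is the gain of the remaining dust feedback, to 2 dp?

-0.04

Amplification A = ΔT/ΔT₀ = 13.6/3.6 = 3.778.
Total gain g = 1 − 1/A = 1 − 1/3.778 = 0.7353.
Known gains sum to 0.129 + 0.525 + 0.125 = 0.779.
g_dust = 0.7353 − 0.779 = -0.04.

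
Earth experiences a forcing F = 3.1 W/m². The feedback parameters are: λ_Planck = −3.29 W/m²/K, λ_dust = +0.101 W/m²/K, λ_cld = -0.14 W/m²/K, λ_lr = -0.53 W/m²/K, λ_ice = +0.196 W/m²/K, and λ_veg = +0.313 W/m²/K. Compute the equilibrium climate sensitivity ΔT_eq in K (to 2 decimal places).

0.93 K

Net feedback parameter λ = (−3.29) + (+0.101) + (-0.14) + (-0.53) + (+0.196) + (+0.313) = -3.35 W/m²/K.
ΔT = −F/λ = −3.1/(-3.35) = 0.93 K.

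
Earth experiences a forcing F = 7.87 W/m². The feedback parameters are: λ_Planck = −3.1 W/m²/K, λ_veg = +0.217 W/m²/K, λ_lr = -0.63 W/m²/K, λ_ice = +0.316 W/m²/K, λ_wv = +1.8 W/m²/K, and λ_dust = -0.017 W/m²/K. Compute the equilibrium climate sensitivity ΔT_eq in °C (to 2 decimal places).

5.57 °C

Net feedback parameter λ = (−3.1) + (+0.217) + (-0.63) + (+0.316) + (+1.8) + (-0.017) = -1.414 W/m²/K.
ΔT = −F/λ = −7.87/(-1.414) = 5.57 °C.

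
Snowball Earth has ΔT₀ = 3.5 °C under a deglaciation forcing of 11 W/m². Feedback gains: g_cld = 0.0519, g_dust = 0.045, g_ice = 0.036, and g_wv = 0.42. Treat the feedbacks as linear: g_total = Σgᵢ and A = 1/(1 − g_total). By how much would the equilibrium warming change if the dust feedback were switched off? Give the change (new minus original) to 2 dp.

Original: g = 0.5529, ΔT = 3.5/(1−0.5529) = 7.8282 °C.
Without dust: g' = 0.5079, ΔT' = 3.5/(1−0.5079) = 7.1124 °C.
Change = 7.1124 − 7.8282 = -0.72 °C.

-0.72 °C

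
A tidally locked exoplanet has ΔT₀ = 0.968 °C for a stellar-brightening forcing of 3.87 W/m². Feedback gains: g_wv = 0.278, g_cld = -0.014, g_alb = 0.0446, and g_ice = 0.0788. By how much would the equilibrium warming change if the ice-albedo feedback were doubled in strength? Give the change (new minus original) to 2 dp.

Original: g = 0.3874, ΔT = 0.968/(1−0.3874) = 1.5802 °C.
With doubled ice-albedo: g' = 0.4662, ΔT' = 0.968/(1−0.4662) = 1.8134 °C.
Change = 1.8134 − 1.5802 = 0.23 °C.

0.23 °C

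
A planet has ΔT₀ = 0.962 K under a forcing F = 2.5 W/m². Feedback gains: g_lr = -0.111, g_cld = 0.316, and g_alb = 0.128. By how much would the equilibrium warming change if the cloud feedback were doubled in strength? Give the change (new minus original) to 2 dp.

Original: g = 0.333, ΔT = 0.962/(1−0.333) = 1.4423 K.
With doubled cloud: g' = 0.649, ΔT' = 0.962/(1−0.649) = 2.7407 K.
Change = 2.7407 − 1.4423 = 1.30 K.

1.30 K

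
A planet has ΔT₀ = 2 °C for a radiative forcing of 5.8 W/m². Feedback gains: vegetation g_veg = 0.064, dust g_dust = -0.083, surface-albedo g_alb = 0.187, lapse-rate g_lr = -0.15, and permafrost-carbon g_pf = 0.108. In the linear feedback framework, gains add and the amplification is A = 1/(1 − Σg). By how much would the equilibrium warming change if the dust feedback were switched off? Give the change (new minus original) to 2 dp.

Original: g = 0.126, ΔT = 2/(1−0.126) = 2.2883 °C.
Without dust: g' = 0.209, ΔT' = 2/(1−0.209) = 2.5284 °C.
Change = 2.5284 − 2.2883 = 0.24 °C.

0.24 °C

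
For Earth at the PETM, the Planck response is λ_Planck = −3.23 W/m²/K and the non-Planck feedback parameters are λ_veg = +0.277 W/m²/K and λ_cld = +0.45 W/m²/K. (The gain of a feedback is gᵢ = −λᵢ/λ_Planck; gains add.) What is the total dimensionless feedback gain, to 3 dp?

Convert to gains: g_veg = 0.277/3.23 = 0.08576; g_cld = 0.45/3.23 = 0.1393.
Total gain g = 0.22506.

0.225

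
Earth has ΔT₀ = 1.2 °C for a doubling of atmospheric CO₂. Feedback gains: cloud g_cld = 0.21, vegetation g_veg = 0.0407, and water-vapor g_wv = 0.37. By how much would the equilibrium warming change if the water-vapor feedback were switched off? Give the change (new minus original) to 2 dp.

Original: g = 0.6207, ΔT = 1.2/(1−0.6207) = 3.1637 °C.
Without water-vapor: g' = 0.2507, ΔT' = 1.2/(1−0.2507) = 1.6015 °C.
Change = 1.6015 − 3.1637 = -1.56 °C.

-1.56 °C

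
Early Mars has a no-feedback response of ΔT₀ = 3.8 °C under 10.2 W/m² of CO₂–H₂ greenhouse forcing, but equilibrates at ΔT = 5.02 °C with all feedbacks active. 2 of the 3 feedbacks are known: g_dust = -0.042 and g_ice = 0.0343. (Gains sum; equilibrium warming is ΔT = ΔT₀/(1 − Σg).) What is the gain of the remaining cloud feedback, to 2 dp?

0.25

Amplification A = ΔT/ΔT₀ = 5.02/3.8 = 1.321.
Total gain g = 1 − 1/A = 1 − 1/1.321 = 0.243.
Known gains sum to -0.042 + 0.0343 = -0.0077.
g_cld = 0.243 + 0.0077 = 0.25.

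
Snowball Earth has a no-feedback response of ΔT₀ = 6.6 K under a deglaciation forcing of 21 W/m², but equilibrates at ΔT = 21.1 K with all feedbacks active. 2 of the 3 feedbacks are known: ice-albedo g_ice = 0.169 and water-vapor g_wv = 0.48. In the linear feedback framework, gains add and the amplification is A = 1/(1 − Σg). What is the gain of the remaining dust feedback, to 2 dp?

0.04

Amplification A = ΔT/ΔT₀ = 21.1/6.6 = 3.197.
Total gain g = 1 − 1/A = 1 − 1/3.197 = 0.6872.
Known gains sum to 0.169 + 0.48 = 0.649.
g_dust = 0.6872 − 0.649 = 0.04.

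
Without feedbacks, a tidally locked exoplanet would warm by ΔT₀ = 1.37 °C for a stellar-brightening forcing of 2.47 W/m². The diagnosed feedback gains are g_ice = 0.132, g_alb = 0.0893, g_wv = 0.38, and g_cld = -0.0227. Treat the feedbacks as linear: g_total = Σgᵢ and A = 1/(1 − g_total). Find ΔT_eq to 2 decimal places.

3.25 °C

Total gain g = 0.132 + 0.0893 + 0.38 − 0.0227 = 0.5786.
Amplification A = 1/(1 − 0.5786) = 2.373.
ΔT = 1.37 × 2.373 = 3.25 °C.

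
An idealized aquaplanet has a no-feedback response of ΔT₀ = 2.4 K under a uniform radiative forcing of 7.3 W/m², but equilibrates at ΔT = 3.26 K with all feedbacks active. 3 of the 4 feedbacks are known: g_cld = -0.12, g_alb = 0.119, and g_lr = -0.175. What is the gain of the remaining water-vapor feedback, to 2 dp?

Amplification A = ΔT/ΔT₀ = 3.26/2.4 = 1.358.
Total gain g = 1 − 1/A = 1 − 1/1.358 = 0.2636.
Known gains sum to -0.12 + 0.119 − 0.175 = -0.176.
g_wv = 0.2636 + 0.176 = 0.44.

0.44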